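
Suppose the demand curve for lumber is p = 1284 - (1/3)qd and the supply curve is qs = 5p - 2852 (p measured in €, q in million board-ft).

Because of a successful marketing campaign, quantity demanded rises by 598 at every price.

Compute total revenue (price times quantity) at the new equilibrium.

Original equilibrium: 3852 - 3p = 5p - 2852 gives 6704 = 8p, so p = 838 and q = 1338.
The shock moves the curves to qd = 4450 - 3p and qs = 5p - 2852.
Clearing the new market: 4450 - 3p = 5p - 2852, so p = 912.75 and q = 1711.75.
New expenditure = 912.75 × 1711.75 = 1562399.8125.

1562399.8125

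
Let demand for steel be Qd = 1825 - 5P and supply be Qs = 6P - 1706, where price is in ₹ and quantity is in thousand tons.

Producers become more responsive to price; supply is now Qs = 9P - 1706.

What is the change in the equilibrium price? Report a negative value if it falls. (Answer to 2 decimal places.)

Initially, 1825 - 5P = 6P - 1706, so 3531 = 11P and P = 321, Q = 220.
The shock moves the curves to Qd = 1825 - 5P and Qs = 9P - 1706.
New equilibrium: 1825 - 5P = 9P - 1706 ⇒ 3531 = 14P ⇒ P = 3531/14 ≈ 252.2143, Q = 7895/14 ≈ 563.9286.
ΔP = 252.2143 − 321 = -68.79.

-68.79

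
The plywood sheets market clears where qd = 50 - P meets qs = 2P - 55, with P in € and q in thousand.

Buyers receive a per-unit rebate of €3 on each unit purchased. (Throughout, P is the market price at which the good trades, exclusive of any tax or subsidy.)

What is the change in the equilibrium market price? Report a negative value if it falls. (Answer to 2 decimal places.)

+1.00

Original equilibrium: 50 - P = 2P - 55 gives 105 = 3P, so P = 35 and q = 15.
Since buyers' out-of-pocket price is the market price minus the rebate, the effective demand curve becomes qd = 53 - P.
Clearing the new market: 53 - P = 2P - 55, so P = 36 and q = 17.
ΔP = 36 − 35 = +1.00.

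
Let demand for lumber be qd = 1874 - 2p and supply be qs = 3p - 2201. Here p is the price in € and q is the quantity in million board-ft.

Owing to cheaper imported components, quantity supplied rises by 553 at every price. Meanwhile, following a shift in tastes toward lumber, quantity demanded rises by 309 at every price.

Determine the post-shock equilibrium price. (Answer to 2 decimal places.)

766.20

Solve the original market: 1874 - 2p = 3p - 2201, hence p = 815 and q = 244.
With the change applied: demand qd = 2183 - 2p, supply qs = 3p - 1648.
New equilibrium: 2183 - 2p = 3p - 1648 ⇒ 3831 = 5p ⇒ p = 766.2, q = 650.6.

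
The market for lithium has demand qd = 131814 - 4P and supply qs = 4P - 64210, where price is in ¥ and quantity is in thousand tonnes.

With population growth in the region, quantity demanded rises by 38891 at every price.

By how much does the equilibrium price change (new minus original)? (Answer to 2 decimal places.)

+4861.38

Original equilibrium: 131814 - 4P = 4P - 64210 gives 196024 = 8P, so P = 24503 and q = 33802.
With the change applied: demand qd = 170705 - 4P, supply qs = 4P - 64210.
Equate the new curves: 170705 - 4P = 4P - 64210, giving 234915 = 8P, P = 29364.375, q = 53247.5.
ΔP = 29364.375 − 24503 = +4861.38.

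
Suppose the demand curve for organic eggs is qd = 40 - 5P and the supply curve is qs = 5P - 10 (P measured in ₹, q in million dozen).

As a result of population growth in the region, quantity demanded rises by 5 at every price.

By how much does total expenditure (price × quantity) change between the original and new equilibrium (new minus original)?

+21.25

Initially, 40 - 5P = 5P - 10, so 50 = 10P and P = 5, q = 15.
The shock moves the curves to qd = 45 - 5P and qs = 5P - 10.
Setting them equal: 45 - 5P = 5P - 10 → 55 = 10P, so P = 5.5 and q = 17.5.
Expenditure moves from 5×15 = 75 to 5.5×17.5 = 96.25; change = +21.25.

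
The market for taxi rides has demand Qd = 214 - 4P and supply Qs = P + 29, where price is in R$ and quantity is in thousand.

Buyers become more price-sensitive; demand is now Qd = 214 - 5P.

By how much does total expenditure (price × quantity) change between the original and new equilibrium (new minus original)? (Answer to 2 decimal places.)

Initially, 214 - 4P = P + 29, so 185 = 5P and P = 37, Q = 66.
After the shift, demand is Qd = 214 - 5P and supply is Qs = P + 29.
Equate the new curves: 214 - 5P = P + 29, giving 185 = 6P, P = 185/6 ≈ 30.8333, Q = 359/6 ≈ 59.8333.
Expenditure moves from 37×66 = 2442 to 30.8333×59.8333 = 1844.8611; change = -597.14.

-597.14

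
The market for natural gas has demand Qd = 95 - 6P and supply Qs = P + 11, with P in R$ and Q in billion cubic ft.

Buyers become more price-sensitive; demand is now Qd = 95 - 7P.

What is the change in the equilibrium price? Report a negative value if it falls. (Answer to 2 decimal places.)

-1.50

Solve the original market: 95 - 6P = P + 11, hence P = 12 and Q = 23.
The shock moves the curves to Qd = 95 - 7P and Qs = P + 11.
New equilibrium: 95 - 7P = P + 11 ⇒ 84 = 8P ⇒ P = 10.5, Q = 21.5.
ΔP = 10.5 − 12 = -1.50.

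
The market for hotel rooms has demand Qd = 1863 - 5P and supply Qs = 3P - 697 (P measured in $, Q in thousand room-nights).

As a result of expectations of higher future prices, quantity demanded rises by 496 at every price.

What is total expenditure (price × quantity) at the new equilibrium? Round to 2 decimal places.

Original equilibrium: 1863 - 5P = 3P - 697 gives 2560 = 8P, so P = 320 and Q = 263.
After the shift, demand is Qd = 2359 - 5P and supply is Qs = 3P - 697.
New equilibrium: 2359 - 5P = 3P - 697 ⇒ 3056 = 8P ⇒ P = 382, Q = 449.
New expenditure = 382 × 449 = 171518.00.

171518.00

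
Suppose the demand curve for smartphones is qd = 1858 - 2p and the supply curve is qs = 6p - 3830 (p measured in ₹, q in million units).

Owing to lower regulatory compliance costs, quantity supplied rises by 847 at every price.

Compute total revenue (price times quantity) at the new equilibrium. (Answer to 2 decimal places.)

Before the shock: 1858 - 2p = 6p - 3830 ⇒ 5688 = 8p ⇒ p = 711, q = 436.
With the change applied: demand qd = 1858 - 2p, supply qs = 6p - 2983.
Setting them equal: 1858 - 2p = 6p - 2983 → 4841 = 8p, so p = 605.125 and q = 647.75.
New expenditure = 605.125 × 647.75 = 391969.72.

391969.72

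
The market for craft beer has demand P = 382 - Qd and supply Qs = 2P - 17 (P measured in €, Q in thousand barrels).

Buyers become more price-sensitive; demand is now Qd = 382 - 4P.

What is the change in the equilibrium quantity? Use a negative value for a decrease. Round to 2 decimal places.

-133.00

Original equilibrium: 382 - P = 2P - 17 gives 399 = 3P, so P = 133 and Q = 249.
After the shift, demand is Qd = 382 - 4P and supply is Qs = 2P - 17.
Setting them equal: 382 - 4P = 2P - 17 → 399 = 6P, so P = 66.5 and Q = 116.
ΔQ = 116 − 249 = -133.00.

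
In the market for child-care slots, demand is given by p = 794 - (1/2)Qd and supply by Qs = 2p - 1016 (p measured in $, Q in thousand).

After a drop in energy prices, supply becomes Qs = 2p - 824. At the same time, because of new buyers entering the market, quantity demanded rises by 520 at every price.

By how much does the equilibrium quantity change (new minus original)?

+356

Initially, 1588 - 2p = 2p - 1016, so 2604 = 4p and p = 651, Q = 286.
With the change applied: demand Qd = 2108 - 2p, supply Qs = 2p - 824.
Setting them equal: 2108 - 2p = 2p - 824 → 2932 = 4p, so p = 733 and Q = 642.
ΔQ = 642 − 286 = +356.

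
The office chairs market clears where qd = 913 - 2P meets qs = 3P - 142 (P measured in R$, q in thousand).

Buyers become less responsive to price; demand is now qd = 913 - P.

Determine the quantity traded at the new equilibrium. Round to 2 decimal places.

649.25

Before the shock: 913 - 2P = 3P - 142 ⇒ 1055 = 5P ⇒ P = 211, q = 491.
The shock moves the curves to qd = 913 - P and qs = 3P - 142.
Equate the new curves: 913 - P = 3P - 142, giving 1055 = 4P, P = 263.75, q = 649.25.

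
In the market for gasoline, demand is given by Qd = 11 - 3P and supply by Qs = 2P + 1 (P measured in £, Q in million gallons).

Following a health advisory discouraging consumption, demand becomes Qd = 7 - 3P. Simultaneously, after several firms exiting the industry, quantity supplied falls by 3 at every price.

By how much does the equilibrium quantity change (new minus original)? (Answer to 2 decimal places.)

-3.40

Original equilibrium: 11 - 3P = 2P + 1 gives 10 = 5P, so P = 2 and Q = 5.
With the change applied: demand Qd = 7 - 3P, supply Qs = 2P - 2.
New equilibrium: 7 - 3P = 2P - 2 ⇒ 9 = 5P ⇒ P = 1.8, Q = 1.6.
ΔQ = 1.6 − 5 = -3.40.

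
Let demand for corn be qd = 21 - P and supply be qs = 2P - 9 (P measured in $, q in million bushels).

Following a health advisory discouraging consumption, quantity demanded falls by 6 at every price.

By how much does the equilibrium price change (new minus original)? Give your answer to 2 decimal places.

-2.00

Original equilibrium: 21 - P = 2P - 9 gives 30 = 3P, so P = 10 and q = 11.
With the change applied: demand qd = 15 - P, supply qs = 2P - 9.
Setting them equal: 15 - P = 2P - 9 → 24 = 3P, so P = 8 and q = 7.
ΔP = 8 − 10 = -2.00.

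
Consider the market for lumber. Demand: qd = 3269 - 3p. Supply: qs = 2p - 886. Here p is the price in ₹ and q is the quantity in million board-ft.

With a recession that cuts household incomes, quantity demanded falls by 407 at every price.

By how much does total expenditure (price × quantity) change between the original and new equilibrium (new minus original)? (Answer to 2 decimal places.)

Before the shock: 3269 - 3p = 2p - 886 ⇒ 4155 = 5p ⇒ p = 831, q = 776.
The new curves are qd = 2862 - 3p (demand) and qs = 2p - 886 (supply).
Equate the new curves: 2862 - 3p = 2p - 886, giving 3748 = 5p, p = 749.6, q = 613.2.
Expenditure moves from 831×776 = 644856 to 749.6×613.2 = 459654.72; change = -185201.28.

-185201.28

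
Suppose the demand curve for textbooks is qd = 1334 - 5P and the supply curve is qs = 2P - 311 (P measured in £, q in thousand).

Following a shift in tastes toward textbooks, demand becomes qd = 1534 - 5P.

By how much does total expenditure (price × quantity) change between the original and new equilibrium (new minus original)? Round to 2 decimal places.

Initially, 1334 - 5P = 2P - 311, so 1645 = 7P and P = 235, q = 159.
With the change applied: demand qd = 1534 - 5P, supply qs = 2P - 311.
Clearing the new market: 1534 - 5P = 2P - 311, so P = 1845/7 ≈ 263.5714 and q = 1513/7 ≈ 216.1429.
Expenditure moves from 235×159 = 37365 to 263.5714×216.1429 = 56969.0816; change = +19604.08.

+19604.08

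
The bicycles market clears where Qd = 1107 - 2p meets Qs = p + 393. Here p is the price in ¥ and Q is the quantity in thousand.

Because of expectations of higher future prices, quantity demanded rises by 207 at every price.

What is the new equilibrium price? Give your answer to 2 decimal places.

307.00

Initially, 1107 - 2p = p + 393, so 714 = 3p and p = 238, Q = 631.
The new curves are Qd = 1314 - 2p (demand) and Qs = p + 393 (supply).
Setting them equal: 1314 - 2p = p + 393 → 921 = 3p, so p = 307 and Q = 700.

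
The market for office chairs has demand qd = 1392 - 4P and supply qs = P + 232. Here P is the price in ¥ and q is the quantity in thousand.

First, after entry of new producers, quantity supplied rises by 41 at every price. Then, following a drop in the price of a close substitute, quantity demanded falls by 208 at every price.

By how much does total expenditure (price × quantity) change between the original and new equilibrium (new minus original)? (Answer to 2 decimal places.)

Original equilibrium: 1392 - 4P = P + 232 gives 1160 = 5P, so P = 232 and q = 464.
With the change applied: demand qd = 1184 - 4P, supply qs = P + 273.
Equate the new curves: 1184 - 4P = P + 273, giving 911 = 5P, P = 182.2, q = 455.2.
Expenditure moves from 232×464 = 107648 to 182.2×455.2 = 82937.44; change = -24710.56.

-24710.56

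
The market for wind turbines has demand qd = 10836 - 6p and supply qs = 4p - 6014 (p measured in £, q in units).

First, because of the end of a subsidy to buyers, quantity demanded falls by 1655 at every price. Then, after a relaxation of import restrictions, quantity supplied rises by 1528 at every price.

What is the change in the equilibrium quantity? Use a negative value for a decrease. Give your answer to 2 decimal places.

+254.80

Solve the original market: 10836 - 6p = 4p - 6014, hence p = 1685 and q = 726.
After the shift, demand is qd = 9181 - 6p and supply is qs = 4p - 4486.
Clearing the new market: 9181 - 6p = 4p - 4486, so p = 1366.7 and q = 980.8.
Δq = 980.8 − 726 = +254.80.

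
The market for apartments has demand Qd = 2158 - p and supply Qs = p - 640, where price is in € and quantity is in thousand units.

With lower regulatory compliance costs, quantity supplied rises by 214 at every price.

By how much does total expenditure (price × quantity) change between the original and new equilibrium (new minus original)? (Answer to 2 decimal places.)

+57031.00

Original equilibrium: 2158 - p = p - 640 gives 2798 = 2p, so p = 1399 and Q = 759.
The new curves are Qd = 2158 - p (demand) and Qs = p - 426 (supply).
New equilibrium: 2158 - p = p - 426 ⇒ 2584 = 2p ⇒ p = 1292, Q = 866.
Expenditure moves from 1399×759 = 1061841 to 1292×866 = 1118872; change = +57031.00.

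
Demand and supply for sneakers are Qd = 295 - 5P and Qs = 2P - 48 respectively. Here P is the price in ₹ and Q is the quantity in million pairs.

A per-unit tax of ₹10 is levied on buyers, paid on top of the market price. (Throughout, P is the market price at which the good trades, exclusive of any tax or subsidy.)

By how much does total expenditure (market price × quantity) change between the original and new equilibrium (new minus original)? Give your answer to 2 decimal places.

Before the shock: 295 - 5P = 2P - 48 ⇒ 343 = 7P ⇒ P = 49, Q = 50.
Since buyers pay the price plus the tax, the effective demand curve becomes Qd = 245 - 5P.
Setting them equal: 245 - 5P = 2P - 48 → 293 = 7P, so P = 293/7 ≈ 41.8571 and Q = 250/7 ≈ 35.7143.
Expenditure moves from 49×50 = 2450 to 41.8571×35.7143 = 1494.8980; change = -955.10.

-955.10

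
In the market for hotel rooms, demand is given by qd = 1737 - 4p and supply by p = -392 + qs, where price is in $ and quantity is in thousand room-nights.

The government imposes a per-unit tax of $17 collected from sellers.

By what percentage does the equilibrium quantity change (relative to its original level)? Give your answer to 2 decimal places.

-2.06

Before the shock: 1737 - 4p = p + 392 ⇒ 1345 = 5p ⇒ p = 269, q = 661.
Since sellers keep the price net of the tax, the effective supply curve becomes qs = p + 375.
Clearing the new market: 1737 - 4p = p + 375, so p = 272.4 and q = 647.4.
%Δq = (647.4 − 661) / 661 × 100 = -2.06%.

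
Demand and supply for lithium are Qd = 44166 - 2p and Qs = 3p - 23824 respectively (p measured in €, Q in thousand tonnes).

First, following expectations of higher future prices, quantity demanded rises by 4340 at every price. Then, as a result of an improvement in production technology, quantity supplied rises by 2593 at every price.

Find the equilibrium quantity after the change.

Solve the original market: 44166 - 2p = 3p - 23824, hence p = 13598 and Q = 16970.
The new curves are Qd = 48506 - 2p (demand) and Qs = 3p - 21231 (supply).
New equilibrium: 48506 - 2p = 3p - 21231 ⇒ 69737 = 5p ⇒ p = 13947.4, Q = 20611.2.

20611.2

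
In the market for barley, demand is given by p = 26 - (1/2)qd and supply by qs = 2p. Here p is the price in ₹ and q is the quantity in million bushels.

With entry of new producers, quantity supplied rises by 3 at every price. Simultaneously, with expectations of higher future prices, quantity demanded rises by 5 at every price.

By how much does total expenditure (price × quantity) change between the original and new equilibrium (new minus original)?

+67

Solve the original market: 52 - 2p = 2p, hence p = 13 and q = 26.
The shock moves the curves to qd = 57 - 2p and qs = 2p + 3.
New equilibrium: 57 - 2p = 2p + 3 ⇒ 54 = 4p ⇒ p = 13.5, q = 30.
Expenditure moves from 13×26 = 338 to 13.5×30 = 405; change = +67.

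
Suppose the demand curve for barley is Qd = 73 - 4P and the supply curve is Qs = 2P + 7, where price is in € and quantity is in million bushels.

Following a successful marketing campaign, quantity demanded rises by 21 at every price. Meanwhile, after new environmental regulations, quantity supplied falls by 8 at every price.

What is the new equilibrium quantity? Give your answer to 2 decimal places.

Initially, 73 - 4P = 2P + 7, so 66 = 6P and P = 11, Q = 29.
After the shift, demand is Qd = 94 - 4P and supply is Qs = 2P - 1.
Setting them equal: 94 - 4P = 2P - 1 → 95 = 6P, so P = 95/6 ≈ 15.8333 and Q = 92/3 ≈ 30.6667.

30.67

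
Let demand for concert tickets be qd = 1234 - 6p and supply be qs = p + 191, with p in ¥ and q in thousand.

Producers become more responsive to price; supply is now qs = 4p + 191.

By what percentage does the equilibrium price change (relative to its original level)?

-30

Original equilibrium: 1234 - 6p = p + 191 gives 1043 = 7p, so p = 149 and q = 340.
After the shift, demand is qd = 1234 - 6p and supply is qs = 4p + 191.
Equate the new curves: 1234 - 6p = 4p + 191, giving 1043 = 10p, p = 104.3, q = 608.2.
%Δp = (104.3 − 149) / 149 × 100 = -30%.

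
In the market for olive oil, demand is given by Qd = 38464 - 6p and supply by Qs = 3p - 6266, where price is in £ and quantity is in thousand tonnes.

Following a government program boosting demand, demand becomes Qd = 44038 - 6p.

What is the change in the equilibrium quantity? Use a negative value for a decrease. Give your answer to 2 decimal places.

+1858.00

Initially, 38464 - 6p = 3p - 6266, so 44730 = 9p and p = 4970, Q = 8644.
After the shift, demand is Qd = 44038 - 6p and supply is Qs = 3p - 6266.
Setting them equal: 44038 - 6p = 3p - 6266 → 50304 = 9p, so p = 16768/3 ≈ 5589.3333 and Q = 10502.
ΔQ = 10502 − 8644 = +1858.00.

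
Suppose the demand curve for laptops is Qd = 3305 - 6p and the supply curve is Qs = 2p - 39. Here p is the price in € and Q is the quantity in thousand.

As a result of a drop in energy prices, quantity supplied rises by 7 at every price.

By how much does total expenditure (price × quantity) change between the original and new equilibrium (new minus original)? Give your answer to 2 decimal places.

+1492.53

Initially, 3305 - 6p = 2p - 39, so 3344 = 8p and p = 418, Q = 797.
After the shift, demand is Qd = 3305 - 6p and supply is Qs = 2p - 32.
New equilibrium: 3305 - 6p = 2p - 32 ⇒ 3337 = 8p ⇒ p = 417.125, Q = 802.25.
Expenditure moves from 418×797 = 333146 to 417.125×802.25 = 334638.53125; change = +1492.53.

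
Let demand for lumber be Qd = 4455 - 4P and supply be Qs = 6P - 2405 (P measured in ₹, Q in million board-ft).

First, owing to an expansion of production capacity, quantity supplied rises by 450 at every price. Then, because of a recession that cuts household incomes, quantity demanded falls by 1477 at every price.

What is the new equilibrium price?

493.3

Before the shock: 4455 - 4P = 6P - 2405 ⇒ 6860 = 10P ⇒ P = 686, Q = 1711.
The new curves are Qd = 2978 - 4P (demand) and Qs = 6P - 1955 (supply).
Clearing the new market: 2978 - 4P = 6P - 1955, so P = 493.3 and Q = 1004.8.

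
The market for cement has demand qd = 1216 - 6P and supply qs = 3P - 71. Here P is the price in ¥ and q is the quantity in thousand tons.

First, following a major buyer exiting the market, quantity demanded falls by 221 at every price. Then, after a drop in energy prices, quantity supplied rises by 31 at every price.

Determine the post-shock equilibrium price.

115

Original equilibrium: 1216 - 6P = 3P - 71 gives 1287 = 9P, so P = 143 and q = 358.
After the shift, demand is qd = 995 - 6P and supply is qs = 3P - 40.
New equilibrium: 995 - 6P = 3P - 40 ⇒ 1035 = 9P ⇒ P = 115, q = 305.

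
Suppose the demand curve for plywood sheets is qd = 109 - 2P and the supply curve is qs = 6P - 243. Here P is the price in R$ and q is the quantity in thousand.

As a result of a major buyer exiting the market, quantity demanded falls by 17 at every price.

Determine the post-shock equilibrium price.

Initially, 109 - 2P = 6P - 243, so 352 = 8P and P = 44, q = 21.
The new curves are qd = 92 - 2P (demand) and qs = 6P - 243 (supply).
Clearing the new market: 92 - 2P = 6P - 243, so P = 41.875 and q = 8.25.

41.875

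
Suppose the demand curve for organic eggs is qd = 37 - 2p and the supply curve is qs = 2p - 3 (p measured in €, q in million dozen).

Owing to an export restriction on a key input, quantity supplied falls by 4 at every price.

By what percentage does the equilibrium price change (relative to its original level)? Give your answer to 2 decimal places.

+10.00

Before the shock: 37 - 2p = 2p - 3 ⇒ 40 = 4p ⇒ p = 10, q = 17.
The shock moves the curves to qd = 37 - 2p and qs = 2p - 7.
Clearing the new market: 37 - 2p = 2p - 7, so p = 11 and q = 15.
%Δp = (11 − 10) / 10 × 100 = +10.00%.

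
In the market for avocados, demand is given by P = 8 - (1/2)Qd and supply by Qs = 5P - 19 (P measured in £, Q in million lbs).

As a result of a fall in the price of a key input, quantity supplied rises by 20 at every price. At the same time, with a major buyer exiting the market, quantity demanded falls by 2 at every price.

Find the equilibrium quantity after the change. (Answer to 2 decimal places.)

Original equilibrium: 16 - 2P = 5P - 19 gives 35 = 7P, so P = 5 and Q = 6.
The shock moves the curves to Qd = 14 - 2P and Qs = 5P + 1.
Clearing the new market: 14 - 2P = 5P + 1, so P = 13/7 ≈ 1.8571 and Q = 72/7 ≈ 10.2857.

10.29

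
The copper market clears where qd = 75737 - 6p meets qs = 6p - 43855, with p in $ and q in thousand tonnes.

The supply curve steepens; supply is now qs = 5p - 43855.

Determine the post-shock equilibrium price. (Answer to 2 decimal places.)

Initially, 75737 - 6p = 6p - 43855, so 119592 = 12p and p = 9966, q = 15941.
The shock moves the curves to qd = 75737 - 6p and qs = 5p - 43855.
New equilibrium: 75737 - 6p = 5p - 43855 ⇒ 119592 = 11p ⇒ p = 10872, q = 10505.

10872.00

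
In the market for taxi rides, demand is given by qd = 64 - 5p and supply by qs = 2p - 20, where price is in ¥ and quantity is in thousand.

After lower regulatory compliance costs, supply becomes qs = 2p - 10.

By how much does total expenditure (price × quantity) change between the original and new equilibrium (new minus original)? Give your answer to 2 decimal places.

Initially, 64 - 5p = 2p - 20, so 84 = 7p and p = 12, q = 4.
The new curves are qd = 64 - 5p (demand) and qs = 2p - 10 (supply).
Clearing the new market: 64 - 5p = 2p - 10, so p = 74/7 ≈ 10.5714 and q = 78/7 ≈ 11.1429.
Expenditure moves from 12×4 = 48 to 10.5714×11.1429 = 117.7959; change = +69.80.

+69.80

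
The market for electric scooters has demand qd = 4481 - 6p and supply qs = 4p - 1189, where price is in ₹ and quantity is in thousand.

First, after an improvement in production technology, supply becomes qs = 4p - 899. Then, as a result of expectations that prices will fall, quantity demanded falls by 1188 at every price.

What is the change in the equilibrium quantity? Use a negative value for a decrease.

Solve the original market: 4481 - 6p = 4p - 1189, hence p = 567 and q = 1079.
The shock moves the curves to qd = 3293 - 6p and qs = 4p - 899.
Setting them equal: 3293 - 6p = 4p - 899 → 4192 = 10p, so p = 419.2 and q = 777.8.
Δq = 777.8 − 1079 = -301.2.

-301.2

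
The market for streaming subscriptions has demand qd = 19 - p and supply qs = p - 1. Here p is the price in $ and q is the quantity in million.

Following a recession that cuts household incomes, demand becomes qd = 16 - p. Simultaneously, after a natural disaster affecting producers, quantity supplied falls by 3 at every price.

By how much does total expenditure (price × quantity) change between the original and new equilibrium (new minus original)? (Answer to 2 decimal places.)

-30.00

Before the shock: 19 - p = p - 1 ⇒ 20 = 2p ⇒ p = 10, q = 9.
With the change applied: demand qd = 16 - p, supply qs = p - 4.
Setting them equal: 16 - p = p - 4 → 20 = 2p, so p = 10 and q = 6.
Expenditure moves from 10×9 = 90 to 10×6 = 60; change = -30.00.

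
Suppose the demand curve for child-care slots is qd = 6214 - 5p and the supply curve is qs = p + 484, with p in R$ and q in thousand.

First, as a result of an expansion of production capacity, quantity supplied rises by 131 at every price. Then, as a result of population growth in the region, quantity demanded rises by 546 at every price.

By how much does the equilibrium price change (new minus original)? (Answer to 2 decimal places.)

+69.17

Initially, 6214 - 5p = p + 484, so 5730 = 6p and p = 955, q = 1439.
The new curves are qd = 6760 - 5p (demand) and qs = p + 615 (supply).
Equate the new curves: 6760 - 5p = p + 615, giving 6145 = 6p, p = 6145/6 ≈ 1024.1667, q = 9835/6 ≈ 1639.1667.
Δp = 1024.1667 − 955 = +69.17.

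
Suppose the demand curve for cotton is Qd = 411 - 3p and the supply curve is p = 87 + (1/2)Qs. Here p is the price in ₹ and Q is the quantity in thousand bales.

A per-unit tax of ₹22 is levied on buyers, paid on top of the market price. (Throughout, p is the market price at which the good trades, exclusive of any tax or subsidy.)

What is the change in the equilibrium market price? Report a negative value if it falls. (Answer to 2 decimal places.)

-13.20

Solve the original market: 411 - 3p = 2p - 174, hence p = 117 and Q = 60.
Since buyers pay the price plus the tax, the effective demand curve becomes Qd = 345 - 3p.
Clearing the new market: 345 - 3p = 2p - 174, so p = 103.8 and Q = 33.6.
Δp = 103.8 − 117 = -13.20.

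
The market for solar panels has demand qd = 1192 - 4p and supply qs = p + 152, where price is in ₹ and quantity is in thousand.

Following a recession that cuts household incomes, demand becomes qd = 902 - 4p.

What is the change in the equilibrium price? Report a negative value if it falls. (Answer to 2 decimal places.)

Solve the original market: 1192 - 4p = p + 152, hence p = 208 and q = 360.
The shock moves the curves to qd = 902 - 4p and qs = p + 152.
Clearing the new market: 902 - 4p = p + 152, so p = 150 and q = 302.
Δp = 150 − 208 = -58.00.

-58.00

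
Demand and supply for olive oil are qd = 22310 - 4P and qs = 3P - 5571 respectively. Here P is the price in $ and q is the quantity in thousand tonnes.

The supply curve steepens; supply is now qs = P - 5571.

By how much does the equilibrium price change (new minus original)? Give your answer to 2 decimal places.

Initially, 22310 - 4P = 3P - 5571, so 27881 = 7P and P = 3983, q = 6378.
The shock moves the curves to qd = 22310 - 4P and qs = P - 5571.
New equilibrium: 22310 - 4P = P - 5571 ⇒ 27881 = 5P ⇒ P = 5576.2, q = 5.2.
ΔP = 5576.2 − 3983 = +1593.20.

+1593.20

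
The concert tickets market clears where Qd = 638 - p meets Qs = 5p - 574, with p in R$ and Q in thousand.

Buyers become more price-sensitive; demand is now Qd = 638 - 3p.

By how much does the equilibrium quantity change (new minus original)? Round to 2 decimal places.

Solve the original market: 638 - p = 5p - 574, hence p = 202 and Q = 436.
After the shift, demand is Qd = 638 - 3p and supply is Qs = 5p - 574.
New equilibrium: 638 - 3p = 5p - 574 ⇒ 1212 = 8p ⇒ p = 151.5, Q = 183.5.
ΔQ = 183.5 − 436 = -252.50.

-252.50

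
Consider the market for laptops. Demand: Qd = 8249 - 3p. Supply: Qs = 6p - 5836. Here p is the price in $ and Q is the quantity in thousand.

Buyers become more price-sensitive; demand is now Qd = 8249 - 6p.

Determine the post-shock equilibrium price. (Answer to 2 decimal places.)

Original equilibrium: 8249 - 3p = 6p - 5836 gives 14085 = 9p, so p = 1565 and Q = 3554.
The shock moves the curves to Qd = 8249 - 6p and Qs = 6p - 5836.
New equilibrium: 8249 - 6p = 6p - 5836 ⇒ 14085 = 12p ⇒ p = 1173.75, Q = 1206.5.

1173.75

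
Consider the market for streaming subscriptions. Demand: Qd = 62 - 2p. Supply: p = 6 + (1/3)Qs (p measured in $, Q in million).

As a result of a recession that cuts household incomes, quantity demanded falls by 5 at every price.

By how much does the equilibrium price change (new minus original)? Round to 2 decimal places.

Before the shock: 62 - 2p = 3p - 18 ⇒ 80 = 5p ⇒ p = 16, Q = 30.
The new curves are Qd = 57 - 2p (demand) and Qs = 3p - 18 (supply).
Equate the new curves: 57 - 2p = 3p - 18, giving 75 = 5p, p = 15, Q = 27.
Δp = 15 − 16 = -1.00.

-1.00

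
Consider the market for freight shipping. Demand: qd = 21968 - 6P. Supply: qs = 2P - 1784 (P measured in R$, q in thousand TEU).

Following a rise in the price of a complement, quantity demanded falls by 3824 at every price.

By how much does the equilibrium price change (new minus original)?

Original equilibrium: 21968 - 6P = 2P - 1784 gives 23752 = 8P, so P = 2969 and q = 4154.
With the change applied: demand qd = 18144 - 6P, supply qs = 2P - 1784.
Setting them equal: 18144 - 6P = 2P - 1784 → 19928 = 8P, so P = 2491 and q = 3198.
ΔP = 2491 − 2969 = -478.

-478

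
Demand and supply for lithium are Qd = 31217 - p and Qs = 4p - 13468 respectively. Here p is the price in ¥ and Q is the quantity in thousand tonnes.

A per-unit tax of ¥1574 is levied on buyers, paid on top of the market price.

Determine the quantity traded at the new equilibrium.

Original equilibrium: 31217 - p = 4p - 13468 gives 44685 = 5p, so p = 8937 and Q = 22280.
Since buyers pay the price plus the tax, the effective demand curve becomes Qd = 29643 - p.
Setting them equal: 29643 - p = 4p - 13468 → 43111 = 5p, so p = 8622.2 and Q = 21020.8.

21020.8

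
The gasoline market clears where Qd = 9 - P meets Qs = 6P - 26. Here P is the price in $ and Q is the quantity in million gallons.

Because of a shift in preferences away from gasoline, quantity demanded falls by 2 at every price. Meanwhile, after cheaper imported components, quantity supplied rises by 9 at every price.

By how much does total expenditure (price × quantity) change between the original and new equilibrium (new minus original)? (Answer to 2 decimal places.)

Solve the original market: 9 - P = 6P - 26, hence P = 5 and Q = 4.
The new curves are Qd = 7 - P (demand) and Qs = 6P - 17 (supply).
New equilibrium: 7 - P = 6P - 17 ⇒ 24 = 7P ⇒ P = 24/7 ≈ 3.4286, Q = 25/7 ≈ 3.5714.
Expenditure moves from 5×4 = 20 to 3.4286×3.5714 = 12.2449; change = -7.76.

-7.76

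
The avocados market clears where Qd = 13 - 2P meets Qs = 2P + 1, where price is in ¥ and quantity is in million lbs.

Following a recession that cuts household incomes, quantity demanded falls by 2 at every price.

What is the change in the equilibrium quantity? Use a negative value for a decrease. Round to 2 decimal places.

-1.00

Original equilibrium: 13 - 2P = 2P + 1 gives 12 = 4P, so P = 3 and Q = 7.
With the change applied: demand Qd = 11 - 2P, supply Qs = 2P + 1.
Clearing the new market: 11 - 2P = 2P + 1, so P = 2.5 and Q = 6.
ΔQ = 6 − 7 = -1.00.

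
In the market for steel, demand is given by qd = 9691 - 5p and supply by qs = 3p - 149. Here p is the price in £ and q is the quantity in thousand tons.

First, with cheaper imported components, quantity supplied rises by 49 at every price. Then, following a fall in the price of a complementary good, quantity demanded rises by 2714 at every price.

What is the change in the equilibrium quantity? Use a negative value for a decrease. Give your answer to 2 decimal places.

Solve the original market: 9691 - 5p = 3p - 149, hence p = 1230 and q = 3541.
The shock moves the curves to qd = 12405 - 5p and qs = 3p - 100.
New equilibrium: 12405 - 5p = 3p - 100 ⇒ 12505 = 8p ⇒ p = 1563.125, q = 4589.375.
Δq = 4589.375 − 3541 = +1048.38.

+1048.38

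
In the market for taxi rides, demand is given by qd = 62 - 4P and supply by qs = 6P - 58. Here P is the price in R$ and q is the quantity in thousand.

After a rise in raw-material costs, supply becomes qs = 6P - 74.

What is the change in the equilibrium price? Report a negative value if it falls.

Solve the original market: 62 - 4P = 6P - 58, hence P = 12 and q = 14.
The shock moves the curves to qd = 62 - 4P and qs = 6P - 74.
Clearing the new market: 62 - 4P = 6P - 74, so P = 13.6 and q = 7.6.
ΔP = 13.6 − 12 = +1.6.

+1.6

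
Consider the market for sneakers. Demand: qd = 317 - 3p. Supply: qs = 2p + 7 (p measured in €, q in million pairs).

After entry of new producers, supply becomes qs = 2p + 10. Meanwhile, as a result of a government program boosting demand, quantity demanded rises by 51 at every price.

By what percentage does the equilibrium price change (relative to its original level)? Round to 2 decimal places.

Initially, 317 - 3p = 2p + 7, so 310 = 5p and p = 62, q = 131.
The shock moves the curves to qd = 368 - 3p and qs = 2p + 10.
New equilibrium: 368 - 3p = 2p + 10 ⇒ 358 = 5p ⇒ p = 71.6, q = 153.2.
%Δp = (71.6 − 62) / 62 × 100 = +15.48%.

+15.48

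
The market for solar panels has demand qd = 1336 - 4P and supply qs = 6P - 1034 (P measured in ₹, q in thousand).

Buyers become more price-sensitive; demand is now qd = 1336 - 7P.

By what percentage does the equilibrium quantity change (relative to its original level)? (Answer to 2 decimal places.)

Original equilibrium: 1336 - 4P = 6P - 1034 gives 2370 = 10P, so P = 237 and q = 388.
The new curves are qd = 1336 - 7P (demand) and qs = 6P - 1034 (supply).
Setting them equal: 1336 - 7P = 6P - 1034 → 2370 = 13P, so P = 2370/13 ≈ 182.3077 and q = 778/13 ≈ 59.8462.
%Δq = (59.8462 − 388) / 388 × 100 = -84.58%.

-84.58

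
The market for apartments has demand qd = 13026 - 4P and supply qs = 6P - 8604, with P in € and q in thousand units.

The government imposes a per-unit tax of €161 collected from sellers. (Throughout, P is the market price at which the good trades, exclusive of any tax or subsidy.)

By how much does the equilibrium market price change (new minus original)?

+96.6

Initially, 13026 - 4P = 6P - 8604, so 21630 = 10P and P = 2163, q = 4374.
Since sellers keep the price net of the tax, the effective supply curve becomes qs = 6P - 9570.
Equate the new curves: 13026 - 4P = 6P - 9570, giving 22596 = 10P, P = 2259.6, q = 3987.6.
ΔP = 2259.6 − 2163 = +96.6.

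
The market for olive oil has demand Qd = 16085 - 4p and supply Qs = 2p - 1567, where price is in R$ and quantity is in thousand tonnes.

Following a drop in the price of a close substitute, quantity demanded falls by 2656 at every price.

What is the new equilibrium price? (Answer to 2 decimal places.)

2499.33

Solve the original market: 16085 - 4p = 2p - 1567, hence p = 2942 and Q = 4317.
The shock moves the curves to Qd = 13429 - 4p and Qs = 2p - 1567.
Equate the new curves: 13429 - 4p = 2p - 1567, giving 14996 = 6p, p = 7498/3 ≈ 2499.3333, Q = 10295/3 ≈ 3431.6667.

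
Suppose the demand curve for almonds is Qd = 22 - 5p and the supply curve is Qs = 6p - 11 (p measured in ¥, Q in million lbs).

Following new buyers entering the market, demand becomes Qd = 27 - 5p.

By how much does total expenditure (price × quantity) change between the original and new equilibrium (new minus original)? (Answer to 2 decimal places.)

Original equilibrium: 22 - 5p = 6p - 11 gives 33 = 11p, so p = 3 and Q = 7.
The shock moves the curves to Qd = 27 - 5p and Qs = 6p - 11.
Setting them equal: 27 - 5p = 6p - 11 → 38 = 11p, so p = 38/11 ≈ 3.4545 and Q = 107/11 ≈ 9.7273.
Expenditure moves from 3×7 = 21 to 3.4545×9.7273 = 33.6033; change = +12.60.

+12.60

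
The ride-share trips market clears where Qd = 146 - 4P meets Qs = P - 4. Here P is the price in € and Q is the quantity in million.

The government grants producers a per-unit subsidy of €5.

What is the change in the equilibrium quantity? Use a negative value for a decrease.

Solve the original market: 146 - 4P = P - 4, hence P = 30 and Q = 26.
Since sellers receive the price plus the subsidy, the effective supply curve becomes Qs = P + 1.
Equate the new curves: 146 - 4P = P + 1, giving 145 = 5P, P = 29, Q = 30.
ΔQ = 30 − 26 = +4.

+4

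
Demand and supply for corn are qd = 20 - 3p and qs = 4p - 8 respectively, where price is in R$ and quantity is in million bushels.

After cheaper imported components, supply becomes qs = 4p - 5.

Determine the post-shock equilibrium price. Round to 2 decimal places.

3.57

Before the shock: 20 - 3p = 4p - 8 ⇒ 28 = 7p ⇒ p = 4, q = 8.
With the change applied: demand qd = 20 - 3p, supply qs = 4p - 5.
Clearing the new market: 20 - 3p = 4p - 5, so p = 25/7 ≈ 3.5714 and q = 65/7 ≈ 9.2857.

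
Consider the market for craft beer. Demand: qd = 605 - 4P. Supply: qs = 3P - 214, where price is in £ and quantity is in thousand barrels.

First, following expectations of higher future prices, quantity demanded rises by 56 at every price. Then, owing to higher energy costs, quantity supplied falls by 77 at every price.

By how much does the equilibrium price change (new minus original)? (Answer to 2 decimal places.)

Solve the original market: 605 - 4P = 3P - 214, hence P = 117 and q = 137.
After the shift, demand is qd = 661 - 4P and supply is qs = 3P - 291.
New equilibrium: 661 - 4P = 3P - 291 ⇒ 952 = 7P ⇒ P = 136, q = 117.
ΔP = 136 − 117 = +19.00.

+19.00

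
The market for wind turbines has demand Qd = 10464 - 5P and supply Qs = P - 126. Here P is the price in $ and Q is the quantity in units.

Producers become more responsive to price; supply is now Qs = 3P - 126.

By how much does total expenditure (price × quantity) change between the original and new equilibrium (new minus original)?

Original equilibrium: 10464 - 5P = P - 126 gives 10590 = 6P, so P = 1765 and Q = 1639.
The new curves are Qd = 10464 - 5P (demand) and Qs = 3P - 126 (supply).
Setting them equal: 10464 - 5P = 3P - 126 → 10590 = 8P, so P = 1323.75 and Q = 3845.25.
Expenditure moves from 1765×1639 = 2892835 to 1323.75×3845.25 = 5090149.6875; change = +2197314.6875.

+2197314.6875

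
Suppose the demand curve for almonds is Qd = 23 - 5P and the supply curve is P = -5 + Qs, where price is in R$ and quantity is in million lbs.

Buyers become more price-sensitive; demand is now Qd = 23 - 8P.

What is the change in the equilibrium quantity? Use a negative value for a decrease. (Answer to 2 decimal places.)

-1.00

Initially, 23 - 5P = P + 5, so 18 = 6P and P = 3, Q = 8.
With the change applied: demand Qd = 23 - 8P, supply Qs = P + 5.
Setting them equal: 23 - 8P = P + 5 → 18 = 9P, so P = 2 and Q = 7.
ΔQ = 7 − 8 = -1.00.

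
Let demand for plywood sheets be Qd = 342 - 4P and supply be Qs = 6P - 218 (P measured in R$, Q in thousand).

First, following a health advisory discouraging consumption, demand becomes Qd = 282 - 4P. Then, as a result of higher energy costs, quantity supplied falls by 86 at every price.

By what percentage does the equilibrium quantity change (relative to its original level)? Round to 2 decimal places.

Solve the original market: 342 - 4P = 6P - 218, hence P = 56 and Q = 118.
After the shift, demand is Qd = 282 - 4P and supply is Qs = 6P - 304.
Setting them equal: 282 - 4P = 6P - 304 → 586 = 10P, so P = 58.6 and Q = 47.6.
%ΔQ = (47.6 − 118) / 118 × 100 = -59.66%.

-59.66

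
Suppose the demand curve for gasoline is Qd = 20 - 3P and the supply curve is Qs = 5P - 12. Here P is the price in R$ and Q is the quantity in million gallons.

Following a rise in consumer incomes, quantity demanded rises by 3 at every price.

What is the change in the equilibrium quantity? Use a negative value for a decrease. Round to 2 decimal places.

+1.88

Original equilibrium: 20 - 3P = 5P - 12 gives 32 = 8P, so P = 4 and Q = 8.
After the shift, demand is Qd = 23 - 3P and supply is Qs = 5P - 12.
Equate the new curves: 23 - 3P = 5P - 12, giving 35 = 8P, P = 4.375, Q = 9.875.
ΔQ = 9.875 − 8 = +1.88.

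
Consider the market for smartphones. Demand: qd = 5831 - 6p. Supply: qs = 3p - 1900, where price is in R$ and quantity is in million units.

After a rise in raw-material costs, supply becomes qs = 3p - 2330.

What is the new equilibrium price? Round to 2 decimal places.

906.78

Solve the original market: 5831 - 6p = 3p - 1900, hence p = 859 and q = 677.
The shock moves the curves to qd = 5831 - 6p and qs = 3p - 2330.
New equilibrium: 5831 - 6p = 3p - 2330 ⇒ 8161 = 9p ⇒ p = 8161/9 ≈ 906.7778, q = 1171/3 ≈ 390.3333.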